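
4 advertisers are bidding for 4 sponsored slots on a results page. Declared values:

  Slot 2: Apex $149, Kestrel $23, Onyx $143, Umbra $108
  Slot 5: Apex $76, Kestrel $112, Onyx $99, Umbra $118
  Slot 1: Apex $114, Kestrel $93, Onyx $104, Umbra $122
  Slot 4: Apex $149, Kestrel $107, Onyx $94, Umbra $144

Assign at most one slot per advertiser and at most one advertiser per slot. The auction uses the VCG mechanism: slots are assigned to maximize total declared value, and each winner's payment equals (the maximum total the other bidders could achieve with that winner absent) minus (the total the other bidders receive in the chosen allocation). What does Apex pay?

Efficient allocation: Apex→Slot 4 ($149), Kestrel→Slot 5 ($112), Onyx→Slot 2 ($143), Umbra→Slot 1 ($122); total welfare W = $526.
Apex receives Slot 4 at value $149, so the others get W − 149 = $377.
Without Apex: best allocation of the remaining 3 bidders over all 4 slots is Kestrel→Slot 5 ($112), Onyx→Slot 2 ($143), Umbra→Slot 4 ($144), total $399.
VCG payment = (others' best without Apex) − (others' welfare with Apex) = 399 − 377 = $22.

Apex pays $22.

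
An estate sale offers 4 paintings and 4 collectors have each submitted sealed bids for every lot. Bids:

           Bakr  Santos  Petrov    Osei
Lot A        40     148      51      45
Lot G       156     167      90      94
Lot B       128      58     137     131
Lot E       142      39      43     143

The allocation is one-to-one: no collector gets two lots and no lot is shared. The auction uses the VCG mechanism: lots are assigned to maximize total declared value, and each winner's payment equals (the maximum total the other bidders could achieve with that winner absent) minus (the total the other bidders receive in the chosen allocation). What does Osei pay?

Osei pays $5.

Efficient allocation: Bakr→Lot G ($156), Santos→Lot A ($148), Petrov→Lot B ($137), Osei→Lot E ($143); total welfare W = $584.
Osei receives Lot E at value $143, so the others get W − 143 = $441.
Without Osei: best allocation of the remaining 3 bidders over all 4 lots is Bakr→Lot E ($142), Santos→Lot G ($167), Petrov→Lot B ($137), total $446.
VCG payment = (others' best without Osei) − (others' welfare with Osei) = 446 − 441 = $5.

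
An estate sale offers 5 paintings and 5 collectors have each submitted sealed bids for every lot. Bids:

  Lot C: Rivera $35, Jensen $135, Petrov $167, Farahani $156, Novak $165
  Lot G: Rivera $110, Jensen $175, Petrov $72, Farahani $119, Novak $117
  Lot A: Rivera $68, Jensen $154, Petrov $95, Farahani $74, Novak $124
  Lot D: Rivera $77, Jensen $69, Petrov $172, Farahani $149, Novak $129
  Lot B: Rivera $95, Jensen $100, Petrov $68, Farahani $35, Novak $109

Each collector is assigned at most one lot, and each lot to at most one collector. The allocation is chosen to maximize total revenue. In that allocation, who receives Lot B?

Optimal: Rivera→Lot B ($95), Jensen→Lot G ($175), Petrov→Lot D ($172), Farahani→Lot C ($156), Novak→Lot A ($124) — total 95+175+172+156+124 = $722.
Next-best assignment: Rivera→Lot B, Jensen→Lot G, Petrov→Lot C, Farahani→Lot D, Novak→Lot A = $710.
Rivera's own top lot is Lot G ($110), but forcing Rivera→Lot G and reassigning the rest optimally gives only $701 — worse by 21.

Rivera receives Lot B.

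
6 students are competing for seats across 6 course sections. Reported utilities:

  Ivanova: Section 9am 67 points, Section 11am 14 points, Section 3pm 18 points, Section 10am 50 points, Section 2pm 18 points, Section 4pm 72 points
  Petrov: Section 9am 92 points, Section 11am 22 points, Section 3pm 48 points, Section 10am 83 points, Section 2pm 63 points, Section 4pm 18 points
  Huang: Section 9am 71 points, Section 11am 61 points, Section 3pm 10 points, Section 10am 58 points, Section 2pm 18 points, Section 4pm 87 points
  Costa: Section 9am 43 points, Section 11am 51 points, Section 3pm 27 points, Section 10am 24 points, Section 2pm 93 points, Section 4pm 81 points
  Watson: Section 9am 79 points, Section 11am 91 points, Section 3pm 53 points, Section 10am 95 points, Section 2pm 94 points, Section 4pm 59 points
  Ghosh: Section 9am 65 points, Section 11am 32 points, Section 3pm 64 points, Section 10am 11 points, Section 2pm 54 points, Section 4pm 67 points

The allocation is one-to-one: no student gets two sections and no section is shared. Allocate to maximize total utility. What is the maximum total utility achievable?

Optimal: Ivanova→Section 9am (67 points), Petrov→Section 10am (83 points), Huang→Section 4pm (87 points), Costa→Section 2pm (93 points), Watson→Section 11am (91 points), Ghosh→Section 3pm (64 points) — total 67+83+87+93+91+64 = 485 points.
Next-best assignment: Ivanova→Section 10am, Petrov→Section 9am, Huang→Section 4pm, Costa→Section 2pm, Watson→Section 11am, Ghosh→Section 3pm = 477 points.

Maximum total: 485 points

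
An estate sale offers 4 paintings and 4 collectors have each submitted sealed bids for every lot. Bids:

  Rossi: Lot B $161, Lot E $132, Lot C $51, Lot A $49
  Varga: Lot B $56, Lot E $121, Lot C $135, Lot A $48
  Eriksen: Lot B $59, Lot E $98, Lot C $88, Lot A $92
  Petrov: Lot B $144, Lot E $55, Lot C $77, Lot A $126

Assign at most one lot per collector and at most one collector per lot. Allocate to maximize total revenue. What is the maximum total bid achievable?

Optimal: Rossi→Lot B ($161), Varga→Lot C ($135), Eriksen→Lot E ($98), Petrov→Lot A ($126) — total 161+135+98+126 = $520.
Column-greedy (each lot in turn goes to its best remaining collector) gives $496, worse by 24.
Swapping Eriksen↔Varga (Eriksen→Lot C $88, Varga→Lot E $121) loses 24.

Maximum total: $520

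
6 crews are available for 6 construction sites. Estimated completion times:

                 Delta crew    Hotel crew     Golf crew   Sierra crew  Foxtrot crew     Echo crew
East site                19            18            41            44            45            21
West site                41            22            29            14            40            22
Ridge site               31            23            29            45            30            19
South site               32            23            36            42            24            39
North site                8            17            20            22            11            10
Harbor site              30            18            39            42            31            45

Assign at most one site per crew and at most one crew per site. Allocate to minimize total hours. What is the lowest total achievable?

Minimum total: 114 hours

Optimal: Delta crew→East site (19 hours), Hotel crew→Harbor site (18 hours), Golf crew→Ridge site (29 hours), Sierra crew→West site (14 hours), Foxtrot crew→South site (24 hours), Echo crew→North site (10 hours) — total 19+18+29+14+24+10 = 114 hours.
Row-greedy (each crew in turn takes its cheapest remaining site) gives 172 hours, worse by 58.
Swapping Sierra crew↔Hotel crew (Sierra crew→Harbor site 42 hours, Hotel crew→West site 22 hours) adds 32.
Checked against all permutations: 114 hours is optimal.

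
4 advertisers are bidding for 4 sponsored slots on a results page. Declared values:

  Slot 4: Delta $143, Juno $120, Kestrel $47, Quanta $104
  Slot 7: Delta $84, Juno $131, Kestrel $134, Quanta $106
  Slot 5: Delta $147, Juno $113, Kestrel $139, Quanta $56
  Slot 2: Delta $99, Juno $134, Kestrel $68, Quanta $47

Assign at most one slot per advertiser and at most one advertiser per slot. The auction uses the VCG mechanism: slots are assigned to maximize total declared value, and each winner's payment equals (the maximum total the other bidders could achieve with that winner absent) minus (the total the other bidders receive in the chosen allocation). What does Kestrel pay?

Kestrel pays $4.

Efficient allocation: Delta→Slot 4 ($143), Juno→Slot 2 ($134), Kestrel→Slot 5 ($139), Quanta→Slot 7 ($106); total welfare W = $522.
Kestrel receives Slot 5 at value $139, so the others get W − 139 = $383.
Without Kestrel: best allocation of the remaining 3 bidders over all 4 slots is Delta→Slot 5 ($147), Juno→Slot 2 ($134), Quanta→Slot 7 ($106), total $387.
VCG payment = (others' best without Kestrel) − (others' welfare with Kestrel) = 387 − 383 = $4.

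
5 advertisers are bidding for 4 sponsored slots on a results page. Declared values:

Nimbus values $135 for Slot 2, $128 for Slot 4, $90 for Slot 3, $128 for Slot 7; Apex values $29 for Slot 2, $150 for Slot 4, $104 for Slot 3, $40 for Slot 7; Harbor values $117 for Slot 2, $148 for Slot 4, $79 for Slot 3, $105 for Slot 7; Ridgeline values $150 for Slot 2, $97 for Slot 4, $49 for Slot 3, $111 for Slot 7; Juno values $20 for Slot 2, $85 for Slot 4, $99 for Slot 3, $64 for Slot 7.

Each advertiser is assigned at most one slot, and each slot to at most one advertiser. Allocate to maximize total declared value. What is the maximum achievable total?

Max total: $530

Optimal: Ridgeline→Slot 2 ($150), Harbor→Slot 4 ($148), Apex→Slot 3 ($104), Nimbus→Slot 7 ($128) — total 150+148+104+128 = $530.
Next-best assignment: Ridgeline→Slot 2, Apex→Slot 4, Juno→Slot 3, Nimbus→Slot 7 = $527.
No other one-to-one assignment exceeds $530.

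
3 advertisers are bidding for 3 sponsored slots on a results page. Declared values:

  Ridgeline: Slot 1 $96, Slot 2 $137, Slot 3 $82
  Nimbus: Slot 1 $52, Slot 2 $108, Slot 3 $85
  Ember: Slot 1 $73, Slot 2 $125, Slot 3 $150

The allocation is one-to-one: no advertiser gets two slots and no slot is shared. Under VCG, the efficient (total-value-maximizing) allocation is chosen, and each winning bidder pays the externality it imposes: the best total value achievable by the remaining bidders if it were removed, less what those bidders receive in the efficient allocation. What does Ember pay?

Efficient allocation: Ridgeline→Slot 1 ($96), Nimbus→Slot 2 ($108), Ember→Slot 3 ($150); total welfare W = $354.
Ember receives Slot 3 at value $150, so the others get W − 150 = $204.
Without Ember: best allocation of the remaining 2 bidders over all 3 slots is Ridgeline→Slot 2 ($137), Nimbus→Slot 3 ($85), total $222.
VCG payment = (others' best without Ember) − (others' welfare with Ember) = 222 − 204 = $18.

Ember pays $18.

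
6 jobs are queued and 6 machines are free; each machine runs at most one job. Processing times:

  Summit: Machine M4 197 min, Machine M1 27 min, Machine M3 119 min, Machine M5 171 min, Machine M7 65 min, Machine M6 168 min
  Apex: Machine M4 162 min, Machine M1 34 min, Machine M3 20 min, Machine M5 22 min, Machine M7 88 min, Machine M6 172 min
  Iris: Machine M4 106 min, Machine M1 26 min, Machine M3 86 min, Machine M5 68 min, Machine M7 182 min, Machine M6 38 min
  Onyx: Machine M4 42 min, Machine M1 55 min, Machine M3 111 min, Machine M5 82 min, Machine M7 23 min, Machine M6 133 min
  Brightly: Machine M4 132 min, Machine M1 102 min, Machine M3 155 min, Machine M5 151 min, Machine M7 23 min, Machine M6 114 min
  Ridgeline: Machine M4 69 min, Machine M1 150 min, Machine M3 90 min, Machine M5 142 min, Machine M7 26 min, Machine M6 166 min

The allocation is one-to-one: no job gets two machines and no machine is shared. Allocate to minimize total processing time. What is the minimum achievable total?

Optimal: Summit→Machine M1 (27 min), Apex→Machine M5 (22 min), Iris→Machine M6 (38 min), Onyx→Machine M4 (42 min), Brightly→Machine M7 (23 min), Ridgeline→Machine M3 (90 min) — total 27+22+38+42+23+90 = 242 min.
Min-entry greedy (repeatedly take the single cheapest remaining cell) gives 423 min, worse by 181.
Swapping Onyx↔Apex (Onyx→Machine M5 82 min, Apex→Machine M4 162 min) adds 180.

Minimum total: 242 min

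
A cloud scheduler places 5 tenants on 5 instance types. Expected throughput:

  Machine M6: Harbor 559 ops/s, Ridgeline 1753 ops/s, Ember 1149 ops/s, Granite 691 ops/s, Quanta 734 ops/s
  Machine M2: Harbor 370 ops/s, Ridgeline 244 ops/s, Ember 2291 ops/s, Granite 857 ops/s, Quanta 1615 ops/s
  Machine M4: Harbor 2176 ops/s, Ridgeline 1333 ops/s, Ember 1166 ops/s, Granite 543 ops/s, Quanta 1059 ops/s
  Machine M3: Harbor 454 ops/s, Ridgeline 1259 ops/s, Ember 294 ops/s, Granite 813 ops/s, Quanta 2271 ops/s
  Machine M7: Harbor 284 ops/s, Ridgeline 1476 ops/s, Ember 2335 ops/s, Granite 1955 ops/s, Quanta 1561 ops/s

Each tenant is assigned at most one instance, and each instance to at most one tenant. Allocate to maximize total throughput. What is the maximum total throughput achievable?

Maximum total: 10446 ops/s

Optimal: Harbor→Machine M4 (2176 ops/s), Ridgeline→Machine M6 (1753 ops/s), Ember→Machine M2 (2291 ops/s), Granite→Machine M7 (1955 ops/s), Quanta→Machine M3 (2271 ops/s) — total 2176+1753+2291+1955+2271 = 10446 ops/s.
Max-entry greedy (repeatedly take the single best remaining cell) gives 9392 ops/s, worse by 1054.
Next-best assignment: Harbor→Machine M4, Ridgeline→Machine M6, Ember→Machine M7, Granite→Machine M2, Quanta→Machine M3 = 9392 ops/s.
Checked against all permutations: 10446 ops/s is optimal.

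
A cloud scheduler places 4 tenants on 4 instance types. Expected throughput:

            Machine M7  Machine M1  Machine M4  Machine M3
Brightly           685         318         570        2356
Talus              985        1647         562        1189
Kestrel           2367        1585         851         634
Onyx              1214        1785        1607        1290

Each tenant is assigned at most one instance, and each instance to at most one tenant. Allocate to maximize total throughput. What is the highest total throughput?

This is a one-to-one assignment (maximum-weight bipartite matching).
Optimal: Brightly→Machine M3 (2356 ops/s), Talus→Machine M1 (1647 ops/s), Kestrel→Machine M7 (2367 ops/s), Onyx→Machine M4 (1607 ops/s) — total 2356+1647+2367+1607 = 7977 ops/s.
Max-entry greedy (repeatedly take the single best remaining cell) gives 7070 ops/s, worse by 907.
Next-best assignment: Brightly→Machine M3, Talus→Machine M4, Kestrel→Machine M7, Onyx→Machine M1 = 7070 ops/s.
Swapping Kestrel↔Talus (Kestrel→Machine M1 1585 ops/s, Talus→Machine M7 985 ops/s) loses 1444.
No other one-to-one assignment exceeds 7977 ops/s.

Maximum total: 7977 ops/s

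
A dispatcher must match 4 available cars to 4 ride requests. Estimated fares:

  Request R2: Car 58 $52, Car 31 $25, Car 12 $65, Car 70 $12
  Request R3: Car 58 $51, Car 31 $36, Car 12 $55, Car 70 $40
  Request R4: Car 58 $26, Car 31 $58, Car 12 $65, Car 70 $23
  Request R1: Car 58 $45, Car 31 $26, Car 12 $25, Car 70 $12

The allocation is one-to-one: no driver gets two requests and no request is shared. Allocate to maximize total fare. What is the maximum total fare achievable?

Max total: $208

Treat this as an assignment problem: match each driver to one request.
Optimal: Car 58→Request R1 ($45), Car 31→Request R4 ($58), Car 12→Request R2 ($65), Car 70→Request R3 ($40) — total 45+58+65+40 = $208.
Row-greedy (each driver in turn takes its best remaining request) gives $177, worse by 31.
No other one-to-one assignment exceeds $208.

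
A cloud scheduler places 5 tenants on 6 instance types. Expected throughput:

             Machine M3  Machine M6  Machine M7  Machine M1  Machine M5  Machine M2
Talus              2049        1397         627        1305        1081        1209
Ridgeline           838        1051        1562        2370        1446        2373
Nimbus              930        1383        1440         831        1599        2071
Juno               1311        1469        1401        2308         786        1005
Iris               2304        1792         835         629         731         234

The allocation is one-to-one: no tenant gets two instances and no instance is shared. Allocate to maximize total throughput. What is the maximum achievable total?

This is a one-to-one assignment (maximum-weight bipartite matching).
Optimal: Talus→Machine M3 (2049 ops/s), Ridgeline→Machine M2 (2373 ops/s), Nimbus→Machine M5 (1599 ops/s), Juno→Machine M1 (2308 ops/s), Iris→Machine M6 (1792 ops/s) — total 2049+2373+1599+2308+1792 = 10121 ops/s.
Column-greedy (each instance in turn goes to its best remaining tenant) gives 8239 ops/s, worse by 1882.
Next-best assignment: Talus→Machine M6, Ridgeline→Machine M2, Nimbus→Machine M5, Juno→Machine M1, Iris→Machine M3 = 9981 ops/s.

Maximum total: 10121 ops/s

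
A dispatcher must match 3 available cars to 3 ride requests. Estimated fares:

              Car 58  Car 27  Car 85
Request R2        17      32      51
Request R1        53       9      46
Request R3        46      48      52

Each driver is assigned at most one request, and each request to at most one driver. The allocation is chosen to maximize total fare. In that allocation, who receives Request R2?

Car 85 receives Request R2.

Optimal: Car 58→Request R1 ($53), Car 27→Request R3 ($48), Car 85→Request R2 ($51) — total 53+48+51 = $152.
Max-entry greedy (repeatedly take the single best remaining cell) gives $137, worse by 15.
Swapping Car 27↔Car 58 (Car 27→Request R1 $9, Car 58→Request R3 $46) loses 46.
Checked against all permutations: $152 is optimal.
Car 85's own top request is Request R3 ($52), but forcing Car 85→Request R3 and reassigning the rest optimally gives only $137 — worse by 15.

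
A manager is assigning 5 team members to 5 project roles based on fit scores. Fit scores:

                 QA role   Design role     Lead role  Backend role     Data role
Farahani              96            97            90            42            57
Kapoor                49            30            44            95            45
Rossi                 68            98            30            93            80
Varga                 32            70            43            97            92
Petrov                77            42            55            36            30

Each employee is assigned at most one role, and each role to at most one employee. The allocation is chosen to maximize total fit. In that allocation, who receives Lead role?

Farahani receives Lead role.

This is a one-to-one assignment (maximum-weight bipartite matching).
Optimal: Farahani→Lead role (90 pts), Kapoor→Backend role (95 pts), Rossi→Design role (98 pts), Varga→Data role (92 pts), Petrov→QA role (77 pts) — total 90+95+98+92+77 = 452 pts.
Max-entry greedy (repeatedly take the single best remaining cell) gives 391 pts, worse by 61.
Every other assignment is strictly worse.
Farahani's own top role is Design role (97 pts), but forcing Farahani→Design role and reassigning the rest optimally gives only 407 pts — worse by 45.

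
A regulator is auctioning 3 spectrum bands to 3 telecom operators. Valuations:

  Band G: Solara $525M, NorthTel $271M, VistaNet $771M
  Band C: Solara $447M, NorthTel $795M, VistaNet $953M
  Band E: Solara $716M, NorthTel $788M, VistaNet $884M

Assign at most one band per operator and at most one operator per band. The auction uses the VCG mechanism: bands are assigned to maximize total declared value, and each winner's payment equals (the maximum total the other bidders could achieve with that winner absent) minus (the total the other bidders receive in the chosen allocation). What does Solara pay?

Solara pays $175M.

Efficient allocation: Solara→Band E ($716M), NorthTel→Band C ($795M), VistaNet→Band G ($771M); total welfare W = $2282M.
Solara receives Band E at value $716M, so the others get W − 716 = $1566M.
Without Solara: best allocation of the remaining 2 bidders over all 3 bands is NorthTel→Band E ($788M), VistaNet→Band C ($953M), total $1741M.
VCG payment = (others' best without Solara) − (others' welfare with Solara) = 1741 − 1566 = $175M.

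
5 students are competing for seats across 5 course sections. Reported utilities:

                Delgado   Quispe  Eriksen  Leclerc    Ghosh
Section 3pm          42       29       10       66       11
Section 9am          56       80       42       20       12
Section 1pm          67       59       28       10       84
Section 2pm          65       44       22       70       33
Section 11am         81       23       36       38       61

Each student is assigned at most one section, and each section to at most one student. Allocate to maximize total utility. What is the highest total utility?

This is the linear assignment problem.
Optimal: Delgado→Section 11am (81 points), Quispe→Section 9am (80 points), Eriksen→Section 2pm (22 points), Leclerc→Section 3pm (66 points), Ghosh→Section 1pm (84 points) — total 81+80+22+66+84 = 333 points.
Row-greedy (each student in turn takes its best remaining section) gives 270 points, worse by 63.
Checked against all permutations: 333 points is optimal.

Maximum total: 333 points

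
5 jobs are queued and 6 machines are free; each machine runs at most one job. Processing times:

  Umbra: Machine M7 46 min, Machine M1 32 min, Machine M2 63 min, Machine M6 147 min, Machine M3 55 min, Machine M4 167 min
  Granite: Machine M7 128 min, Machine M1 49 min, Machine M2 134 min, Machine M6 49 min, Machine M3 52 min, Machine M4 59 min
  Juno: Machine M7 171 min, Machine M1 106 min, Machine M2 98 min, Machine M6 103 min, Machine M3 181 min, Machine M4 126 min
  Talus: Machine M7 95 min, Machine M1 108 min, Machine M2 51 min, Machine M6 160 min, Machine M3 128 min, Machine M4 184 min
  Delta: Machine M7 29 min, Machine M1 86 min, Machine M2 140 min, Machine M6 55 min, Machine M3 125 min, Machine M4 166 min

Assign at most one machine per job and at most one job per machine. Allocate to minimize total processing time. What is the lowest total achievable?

Optimal: Umbra→Machine M1 (32 min), Granite→Machine M3 (52 min), Juno→Machine M6 (103 min), Talus→Machine M2 (51 min), Delta→Machine M7 (29 min) — total 32+52+103+51+29 = 267 min.

Min total: 267 min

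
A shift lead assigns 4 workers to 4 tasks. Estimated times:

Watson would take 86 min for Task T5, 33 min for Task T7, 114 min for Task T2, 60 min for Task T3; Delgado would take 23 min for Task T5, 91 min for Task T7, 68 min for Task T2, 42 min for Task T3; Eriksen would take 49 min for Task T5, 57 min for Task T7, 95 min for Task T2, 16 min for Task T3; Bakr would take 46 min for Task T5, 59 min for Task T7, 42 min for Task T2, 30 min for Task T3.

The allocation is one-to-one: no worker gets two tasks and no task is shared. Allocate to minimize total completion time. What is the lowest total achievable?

Optimal: Watson→Task T7 (33 min), Delgado→Task T5 (23 min), Eriksen→Task T3 (16 min), Bakr→Task T2 (42 min) — total 33+23+16+42 = 114 min.

Min total: 114 min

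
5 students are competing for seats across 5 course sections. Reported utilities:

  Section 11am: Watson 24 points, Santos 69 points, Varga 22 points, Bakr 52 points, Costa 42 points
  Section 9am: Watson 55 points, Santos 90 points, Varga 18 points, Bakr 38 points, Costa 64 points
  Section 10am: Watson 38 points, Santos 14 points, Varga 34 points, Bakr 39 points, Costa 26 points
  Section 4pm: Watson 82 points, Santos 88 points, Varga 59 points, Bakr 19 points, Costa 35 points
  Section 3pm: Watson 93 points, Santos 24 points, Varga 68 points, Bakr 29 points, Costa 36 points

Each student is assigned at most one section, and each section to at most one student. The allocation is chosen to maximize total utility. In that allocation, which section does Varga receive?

Varga receives Section 10am.

Optimal: Watson→Section 3pm (93 points), Santos→Section 4pm (88 points), Varga→Section 10am (34 points), Bakr→Section 11am (52 points), Costa→Section 9am (64 points) — total 93+88+34+52+64 = 331 points.
Max-entry greedy (repeatedly take the single best remaining cell) gives 320 points, worse by 11.
Next-best assignment: Watson→Section 3pm, Santos→Section 11am, Varga→Section 4pm, Bakr→Section 10am, Costa→Section 9am = 324 points.
Swapping Santos↔Watson (Santos→Section 3pm 24 points, Watson→Section 4pm 82 points) loses 75.
Varga's own top section is Section 3pm (68 points), but forcing Varga→Section 3pm and reassigning the rest optimally gives only 322 points — worse by 9.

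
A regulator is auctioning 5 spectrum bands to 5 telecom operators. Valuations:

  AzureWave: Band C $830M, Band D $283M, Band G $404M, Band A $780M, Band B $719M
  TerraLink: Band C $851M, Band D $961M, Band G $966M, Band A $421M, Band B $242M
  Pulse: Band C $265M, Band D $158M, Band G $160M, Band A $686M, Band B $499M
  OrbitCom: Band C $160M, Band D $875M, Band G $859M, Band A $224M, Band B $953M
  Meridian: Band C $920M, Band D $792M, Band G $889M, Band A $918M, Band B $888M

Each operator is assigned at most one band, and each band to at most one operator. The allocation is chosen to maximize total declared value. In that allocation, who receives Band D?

This is a one-to-one assignment (maximum-weight bipartite matching).
Optimal: AzureWave→Band C ($830M), TerraLink→Band D ($961M), Pulse→Band A ($686M), OrbitCom→Band B ($953M), Meridian→Band G ($889M) — total 830+961+686+953+889 = $4319M.
TerraLink's own top band is Band G ($966M), but forcing TerraLink→Band G and reassigning the rest optimally gives only $4245M — worse by 74.

TerraLink receives Band D.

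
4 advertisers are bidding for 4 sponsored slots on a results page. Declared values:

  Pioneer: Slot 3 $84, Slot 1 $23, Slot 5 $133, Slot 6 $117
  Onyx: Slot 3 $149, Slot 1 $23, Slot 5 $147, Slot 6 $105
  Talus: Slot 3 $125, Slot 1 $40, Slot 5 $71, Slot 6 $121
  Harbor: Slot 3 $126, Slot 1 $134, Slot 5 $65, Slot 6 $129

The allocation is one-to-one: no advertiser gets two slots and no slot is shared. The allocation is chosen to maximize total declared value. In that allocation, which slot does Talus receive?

Talus receives Slot 6.

Treat this as an assignment problem: match each advertiser to one slot.
Optimal: Pioneer→Slot 5 ($133), Onyx→Slot 3 ($149), Talus→Slot 6 ($121), Harbor→Slot 1 ($134) — total 133+149+121+134 = $537.
Next-best assignment: Pioneer→Slot 6, Onyx→Slot 5, Talus→Slot 3, Harbor→Slot 1 = $523.
Talus's own top slot is Slot 3 ($125), but forcing Talus→Slot 3 and reassigning the rest optimally gives only $523 — worse by 14.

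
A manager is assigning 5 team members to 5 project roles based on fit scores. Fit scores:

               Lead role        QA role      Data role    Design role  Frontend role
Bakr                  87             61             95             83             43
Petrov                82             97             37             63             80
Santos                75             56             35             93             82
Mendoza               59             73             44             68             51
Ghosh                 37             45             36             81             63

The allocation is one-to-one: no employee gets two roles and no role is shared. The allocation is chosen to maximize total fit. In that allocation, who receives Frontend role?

Santos receives Frontend role.

Optimal: Bakr→Data role (95 pts), Petrov→QA role (97 pts), Santos→Frontend role (82 pts), Mendoza→Lead role (59 pts), Ghosh→Design role (81 pts) — total 95+97+82+59+81 = 414 pts.
Row-greedy (each employee in turn takes its best remaining role) gives 407 pts, worse by 7.
Santos's own top role is Design role (93 pts), but forcing Santos→Design role and reassigning the rest optimally gives only 407 pts — worse by 7.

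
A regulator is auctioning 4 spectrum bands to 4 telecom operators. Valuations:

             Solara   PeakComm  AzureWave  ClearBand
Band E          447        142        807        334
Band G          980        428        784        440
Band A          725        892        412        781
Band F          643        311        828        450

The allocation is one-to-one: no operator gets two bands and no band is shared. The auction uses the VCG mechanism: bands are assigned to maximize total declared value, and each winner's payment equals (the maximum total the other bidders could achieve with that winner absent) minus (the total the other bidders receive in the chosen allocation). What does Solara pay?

Solara pays $11M.

Efficient allocation: Solara→Band G ($980M), PeakComm→Band A ($892M), AzureWave→Band E ($807M), ClearBand→Band F ($450M); total welfare W = $3129M.
Solara receives Band G at value $980M, so the others get W − 980 = $2149M.
Without Solara: best allocation of the remaining 3 bidders over all 4 bands is PeakComm→Band A ($892M), AzureWave→Band F ($828M), ClearBand→Band G ($440M), total $2160M.
VCG payment = (others' best without Solara) − (others' welfare with Solara) = 2160 − 2149 = $11M.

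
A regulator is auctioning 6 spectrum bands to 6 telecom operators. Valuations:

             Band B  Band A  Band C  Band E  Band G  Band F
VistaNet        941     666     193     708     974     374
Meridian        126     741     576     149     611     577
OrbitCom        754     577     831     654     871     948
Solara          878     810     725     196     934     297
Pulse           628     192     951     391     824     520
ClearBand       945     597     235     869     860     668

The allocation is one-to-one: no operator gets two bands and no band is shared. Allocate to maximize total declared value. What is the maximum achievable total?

Maximum total: $5384M

Optimal: VistaNet→Band B ($941M), Meridian→Band A ($741M), OrbitCom→Band F ($948M), Solara→Band G ($934M), Pulse→Band C ($951M), ClearBand→Band E ($869M) — total 941+741+948+934+951+869 = $5384M.
Max-entry greedy (repeatedly take the single best remaining cell) gives $4777M, worse by 607.
Next-best assignment: VistaNet→Band G, Meridian→Band A, OrbitCom→Band F, Solara→Band B, Pulse→Band C, ClearBand→Band E = $5361M.
Checked against all permutations: $5384M is optimal.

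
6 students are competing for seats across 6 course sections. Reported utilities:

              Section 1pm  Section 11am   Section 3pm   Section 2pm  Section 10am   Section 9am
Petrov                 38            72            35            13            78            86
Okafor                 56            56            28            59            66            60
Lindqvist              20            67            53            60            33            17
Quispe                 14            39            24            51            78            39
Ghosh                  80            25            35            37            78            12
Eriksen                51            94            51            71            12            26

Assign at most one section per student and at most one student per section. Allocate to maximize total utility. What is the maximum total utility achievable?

Treat this as an assignment problem: match each student to one section.
Optimal: Petrov→Section 9am (86 points), Okafor→Section 2pm (59 points), Lindqvist→Section 3pm (53 points), Quispe→Section 10am (78 points), Ghosh→Section 1pm (80 points), Eriksen→Section 11am (94 points) — total 86+59+53+78+80+94 = 450 points.
Next-best assignment: Petrov→Section 9am, Okafor→Section 10am, Lindqvist→Section 3pm, Quispe→Section 2pm, Ghosh→Section 1pm, Eriksen→Section 11am = 430 points.
No other one-to-one assignment exceeds 450 points.

Max total: 450 points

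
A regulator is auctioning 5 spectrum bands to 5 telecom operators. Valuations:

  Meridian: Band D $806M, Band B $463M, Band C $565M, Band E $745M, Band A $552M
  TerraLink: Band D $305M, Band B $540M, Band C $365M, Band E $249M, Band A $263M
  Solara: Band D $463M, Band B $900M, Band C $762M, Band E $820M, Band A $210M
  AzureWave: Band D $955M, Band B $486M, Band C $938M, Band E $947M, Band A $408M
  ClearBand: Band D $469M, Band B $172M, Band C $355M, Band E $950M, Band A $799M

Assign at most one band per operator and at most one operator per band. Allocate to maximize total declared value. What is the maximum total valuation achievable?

Optimal: Meridian→Band D ($806M), TerraLink→Band B ($540M), Solara→Band E ($820M), AzureWave→Band C ($938M), ClearBand→Band A ($799M) — total 806+540+820+938+799 = $3903M.
Max-entry greedy (repeatedly take the single best remaining cell) gives $3633M, worse by 270.
Next-best assignment: Meridian→Band D, TerraLink→Band A, Solara→Band B, AzureWave→Band C, ClearBand→Band E = $3857M.
Swapping Solara↔Meridian (Solara→Band D $463M, Meridian→Band E $745M) loses 418.
Checked against all permutations: $3903M is optimal.

Maximum total: $3903M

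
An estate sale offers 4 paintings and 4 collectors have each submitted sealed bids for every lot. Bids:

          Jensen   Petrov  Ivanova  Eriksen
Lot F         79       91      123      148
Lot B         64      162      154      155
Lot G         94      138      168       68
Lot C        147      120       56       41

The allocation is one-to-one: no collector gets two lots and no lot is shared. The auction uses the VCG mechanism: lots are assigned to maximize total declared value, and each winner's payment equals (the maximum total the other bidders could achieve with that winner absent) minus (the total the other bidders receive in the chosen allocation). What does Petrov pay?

Efficient allocation: Jensen→Lot C ($147), Petrov→Lot B ($162), Ivanova→Lot G ($168), Eriksen→Lot F ($148); total welfare W = $625.
Petrov receives Lot B at value $162, so the others get W − 162 = $463.
Without Petrov: best allocation of the remaining 3 bidders over all 4 lots is Jensen→Lot C ($147), Ivanova→Lot G ($168), Eriksen→Lot B ($155), total $470.
VCG payment = (others' best without Petrov) − (others' welfare with Petrov) = 470 − 463 = $7.

Petrov pays $7.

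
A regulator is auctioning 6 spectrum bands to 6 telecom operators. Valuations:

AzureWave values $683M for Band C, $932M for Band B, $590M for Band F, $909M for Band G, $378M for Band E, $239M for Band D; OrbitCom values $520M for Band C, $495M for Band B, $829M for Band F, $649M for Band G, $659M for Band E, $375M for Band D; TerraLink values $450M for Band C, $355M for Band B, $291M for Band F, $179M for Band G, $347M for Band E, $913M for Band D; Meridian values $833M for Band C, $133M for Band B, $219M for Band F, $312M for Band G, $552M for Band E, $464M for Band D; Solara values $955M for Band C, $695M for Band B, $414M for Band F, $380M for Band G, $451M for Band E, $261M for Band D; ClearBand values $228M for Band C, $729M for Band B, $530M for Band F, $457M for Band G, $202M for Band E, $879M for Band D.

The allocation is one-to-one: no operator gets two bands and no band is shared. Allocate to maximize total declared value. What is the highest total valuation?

This is a one-to-one assignment (maximum-weight bipartite matching).
Optimal: AzureWave→Band G ($909M), OrbitCom→Band F ($829M), TerraLink→Band D ($913M), Meridian→Band E ($552M), Solara→Band C ($955M), ClearBand→Band B ($729M) — total 909+829+913+552+955+729 = $4887M.
Column-greedy (each band in turn goes to its best remaining operator) gives $4638M, worse by 249.
Next-best assignment: AzureWave→Band G, OrbitCom→Band F, TerraLink→Band D, Meridian→Band C, Solara→Band E, ClearBand→Band B = $4664M.

Maximum total: $4887M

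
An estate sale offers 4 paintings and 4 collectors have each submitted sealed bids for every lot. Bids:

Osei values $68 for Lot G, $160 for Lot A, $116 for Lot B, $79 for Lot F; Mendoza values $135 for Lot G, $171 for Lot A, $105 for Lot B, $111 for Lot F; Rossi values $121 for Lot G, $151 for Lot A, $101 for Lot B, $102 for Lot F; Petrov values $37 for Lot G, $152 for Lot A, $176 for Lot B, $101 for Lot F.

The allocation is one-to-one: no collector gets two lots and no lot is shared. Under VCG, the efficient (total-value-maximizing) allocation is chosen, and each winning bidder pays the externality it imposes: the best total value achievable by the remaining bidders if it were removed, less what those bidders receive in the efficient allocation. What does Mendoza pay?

Mendoza pays $19.

Efficient allocation: Osei→Lot A ($160), Mendoza→Lot G ($135), Rossi→Lot F ($102), Petrov→Lot B ($176); total welfare W = $573.
Mendoza receives Lot G at value $135, so the others get W − 135 = $438.
Without Mendoza: best allocation of the remaining 3 bidders over all 4 lots is Osei→Lot A ($160), Rossi→Lot G ($121), Petrov→Lot B ($176), total $457.
VCG payment = (others' best without Mendoza) − (others' welfare with Mendoza) = 457 − 438 = $19.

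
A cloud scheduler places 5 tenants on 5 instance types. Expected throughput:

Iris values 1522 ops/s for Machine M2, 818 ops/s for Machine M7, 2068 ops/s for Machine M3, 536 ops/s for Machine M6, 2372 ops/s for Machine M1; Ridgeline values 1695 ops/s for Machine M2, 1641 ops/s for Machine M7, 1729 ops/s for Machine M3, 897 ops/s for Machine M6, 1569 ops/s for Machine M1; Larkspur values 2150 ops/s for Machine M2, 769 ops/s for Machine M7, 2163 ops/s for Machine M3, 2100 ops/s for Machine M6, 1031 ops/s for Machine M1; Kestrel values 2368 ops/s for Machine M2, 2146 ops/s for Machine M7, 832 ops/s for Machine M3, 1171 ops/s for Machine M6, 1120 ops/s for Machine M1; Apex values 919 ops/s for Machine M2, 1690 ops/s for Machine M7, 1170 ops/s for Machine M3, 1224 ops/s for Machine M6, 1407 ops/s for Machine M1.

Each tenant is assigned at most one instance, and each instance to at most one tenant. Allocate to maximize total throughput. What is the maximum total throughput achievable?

Optimal: Iris→Machine M1 (2372 ops/s), Ridgeline→Machine M3 (1729 ops/s), Larkspur→Machine M6 (2100 ops/s), Kestrel→Machine M2 (2368 ops/s), Apex→Machine M7 (1690 ops/s) — total 2372+1729+2100+2368+1690 = 10259 ops/s.
Max-entry greedy (repeatedly take the single best remaining cell) gives 9490 ops/s, worse by 769.

Maximum total: 10259 ops/s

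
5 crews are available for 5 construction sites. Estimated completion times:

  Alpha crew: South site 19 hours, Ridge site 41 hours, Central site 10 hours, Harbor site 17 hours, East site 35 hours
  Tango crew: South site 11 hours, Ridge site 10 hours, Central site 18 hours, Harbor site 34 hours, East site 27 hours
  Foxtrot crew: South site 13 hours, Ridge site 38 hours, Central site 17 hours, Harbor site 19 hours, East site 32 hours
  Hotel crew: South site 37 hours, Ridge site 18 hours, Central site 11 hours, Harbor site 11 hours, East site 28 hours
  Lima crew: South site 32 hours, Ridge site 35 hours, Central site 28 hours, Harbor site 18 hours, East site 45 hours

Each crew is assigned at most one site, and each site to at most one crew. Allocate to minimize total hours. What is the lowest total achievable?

This is the linear assignment problem.
Optimal: Alpha crew→Central site (10 hours), Tango crew→Ridge site (10 hours), Foxtrot crew→South site (13 hours), Hotel crew→East site (28 hours), Lima crew→Harbor site (18 hours) — total 10+10+13+28+18 = 79 hours.
Min-entry greedy (repeatedly take the single cheapest remaining cell) gives 89 hours, worse by 10.
No other one-to-one assignment undercuts 79 hours.

Min total: 79 hours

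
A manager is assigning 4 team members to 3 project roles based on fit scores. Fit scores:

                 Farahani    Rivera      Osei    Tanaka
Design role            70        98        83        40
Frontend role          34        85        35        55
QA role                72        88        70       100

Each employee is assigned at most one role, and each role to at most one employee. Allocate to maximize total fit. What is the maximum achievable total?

Maximum total: 268 pts

This is a one-to-one assignment (maximum-weight bipartite matching).
Optimal: Osei→Design role (83 pts), Rivera→Frontend role (85 pts), Tanaka→QA role (100 pts) — total 83+85+100 = 268 pts.
Column-greedy (each role in turn goes to its best remaining employee) gives 225 pts, worse by 43.
Next-best assignment: Farahani→Design role, Rivera→Frontend role, Tanaka→QA role = 255 pts.
No other one-to-one assignment exceeds 268 pts.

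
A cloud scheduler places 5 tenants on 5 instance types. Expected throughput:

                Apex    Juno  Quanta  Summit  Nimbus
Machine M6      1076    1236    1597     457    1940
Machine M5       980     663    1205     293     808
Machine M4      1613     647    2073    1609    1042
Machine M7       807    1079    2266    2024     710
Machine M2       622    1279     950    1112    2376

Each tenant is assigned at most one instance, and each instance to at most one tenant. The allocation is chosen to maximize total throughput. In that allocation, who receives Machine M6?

Juno receives Machine M6.

This is a one-to-one assignment (maximum-weight bipartite matching).
Optimal: Apex→Machine M5 (980 ops/s), Juno→Machine M6 (1236 ops/s), Quanta→Machine M4 (2073 ops/s), Summit→Machine M7 (2024 ops/s), Nimbus→Machine M2 (2376 ops/s) — total 980+1236+2073+2024+2376 = 8689 ops/s.
Max-entry greedy (repeatedly take the single best remaining cell) gives 7784 ops/s, worse by 905.
Swapping Quanta↔Apex (Quanta→Machine M5 1205 ops/s, Apex→Machine M4 1613 ops/s) loses 235.
Checked against all permutations: 8689 ops/s is optimal.
Juno's own top instance is Machine M2 (1279 ops/s), but forcing Juno→Machine M2 and reassigning the rest optimally gives only 8296 ops/s — worse by 393.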